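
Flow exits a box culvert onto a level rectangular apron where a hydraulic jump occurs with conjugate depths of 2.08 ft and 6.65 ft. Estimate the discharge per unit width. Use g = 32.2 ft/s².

q = 44.1 ft²/s

For a rectangular channel the momentum equation gives q² = ½·g·y₁·y₂·(y₁ + y₂) = ½×32.2×2.08×6.65×8.73 = 1944.
q = √1944 = 44.1 ft²/s.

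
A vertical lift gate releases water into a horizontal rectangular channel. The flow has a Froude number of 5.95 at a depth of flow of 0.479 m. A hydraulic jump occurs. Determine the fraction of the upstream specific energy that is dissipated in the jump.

ΔE/E₁ = 0.561 (56.1%)

Fr₁ = 5.95 (given).
From the momentum equation for a rectangular channel, y₂/y₁ = ½[√(1 + 8Fr₁²) − 1] = ½[√284.2 − 1] = 7.93.
y₂ = 7.93 × 0.479 = 3.80 m.
E₁ = y₁(1 + Fr₁²/2) = 0.479×(1 + 5.95²/2) = 8.96 m. ΔE = (y₂ − y₁)³/(4y₁y₂) = 5.02 m. ΔE/E₁ = 5.02/8.96 = 0.561.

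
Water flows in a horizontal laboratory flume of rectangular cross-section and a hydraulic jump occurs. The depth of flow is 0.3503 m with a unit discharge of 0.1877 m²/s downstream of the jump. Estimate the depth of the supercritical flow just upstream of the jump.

V₂ = q/y₂ = 0.1877/0.3503 = 0.5358 m/s; Fr₂ = V₂/√(g·y₂) = 0.2890.
From the momentum equation (using Fr₂), y₁/y₂ = ½[√(1 + 8Fr₂²) − 1] = ½[√1.6684 − 1] = 0.1458.
y₁ = 0.1458 × 0.3503 = 0.05108 m.

y₁ = 0.05108 m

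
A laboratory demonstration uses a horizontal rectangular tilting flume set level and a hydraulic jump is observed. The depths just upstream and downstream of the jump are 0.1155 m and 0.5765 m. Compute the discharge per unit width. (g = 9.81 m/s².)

q = 0.4754 m²/s

For a rectangular channel the momentum equation gives q² = ½·g·y₁·y₂·(y₁ + y₂) = ½×9.81×0.1155×0.5765×0.6920 = 0.2260.
q = √0.2260 = 0.4754 m²/s.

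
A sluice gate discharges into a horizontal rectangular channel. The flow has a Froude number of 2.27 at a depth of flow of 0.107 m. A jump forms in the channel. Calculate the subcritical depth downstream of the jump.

y₂ = 0.294 m

Fr₁ = 2.27 (given).
By Bélanger, y₂/y₁ = ½[√(1 + 8Fr₁²) − 1] = ½[√42.22 − 1] = 2.75.
y₂ = 2.75 × 0.107 = 0.294 m.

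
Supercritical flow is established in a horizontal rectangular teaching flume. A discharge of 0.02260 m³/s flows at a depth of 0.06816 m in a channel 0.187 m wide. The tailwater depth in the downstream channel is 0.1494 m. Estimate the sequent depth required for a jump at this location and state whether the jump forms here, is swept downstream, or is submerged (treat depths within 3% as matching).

y₂ = 0.1777 m; the jump is swept downstream

q = Q/b = 0.02260/0.187 = 0.1209 m²/s; V₁ = q/y₁ = 1.773 m/s. Fr₁ = V₁/√(g·y₁) = 2.168.
Bélanger equation: y₂/y₁ = ½[√(1 + 8Fr₁²) − 1] = ½[√38.615 − 1] = 2.607.
y₂ = 2.607 × 0.06816 = 0.1777 m.
Tailwater y_tw = 0.1494 m: y_tw < y₂, so the jump is swept downstream.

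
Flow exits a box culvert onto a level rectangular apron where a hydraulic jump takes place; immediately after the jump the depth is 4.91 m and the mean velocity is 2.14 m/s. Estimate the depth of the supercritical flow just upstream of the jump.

y₁ = 0.802 m

Fr₂ = V₂/√(g·y₂) = 2.14/√(9.81×4.91) = 0.308.
The Bélanger relation is symmetric: y₁/y₂ = ½[√(1 + 8Fr₂²) − 1] = ½[√1.761 − 1] = 0.163.
y₁ = 0.163 × 4.91 = 0.802 m.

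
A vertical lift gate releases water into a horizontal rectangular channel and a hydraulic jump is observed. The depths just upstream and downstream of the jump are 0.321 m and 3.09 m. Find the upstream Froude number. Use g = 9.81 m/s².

For a rectangular channel the momentum equation gives q² = ½·g·y₁·y₂·(y₁ + y₂) = ½×9.81×0.321×3.09×3.41 = 16.6.
q = √16.6 = 4.07 m²/s.
V₁ = q/y₁ = 12.7 m/s; Fr₁ = V₁/√(g·y₁) = 7.15.

Fr₁ = 7.15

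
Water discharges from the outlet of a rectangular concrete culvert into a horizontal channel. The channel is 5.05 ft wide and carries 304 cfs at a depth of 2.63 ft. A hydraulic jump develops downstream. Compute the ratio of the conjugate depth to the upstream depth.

y₂/y₁ = 3.05

q = Q/b = 304/5.05 = 60.2 ft²/s; V₁ = q/y₁ = 22.9 ft/s. Fr₁ = V₁/√(g·y₁) = 2.49.
From the momentum equation for a rectangular channel, y₂/y₁ = ½[√(1 + 8Fr₁²) − 1] = ½[√50.49 − 1] = 3.05.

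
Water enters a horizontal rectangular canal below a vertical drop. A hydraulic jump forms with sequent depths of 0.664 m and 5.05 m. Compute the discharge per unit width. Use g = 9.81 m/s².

For a rectangular channel the momentum equation gives q² = ½·g·y₁·y₂·(y₁ + y₂) = ½×9.81×0.664×5.05×5.71 = 94.0.
q = √94.0 = 9.69 m²/s.

q = 9.69 m²/s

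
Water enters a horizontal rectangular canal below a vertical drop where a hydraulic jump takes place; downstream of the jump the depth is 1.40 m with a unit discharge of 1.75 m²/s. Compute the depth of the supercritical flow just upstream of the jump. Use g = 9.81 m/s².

V₂ = q/y₂ = 1.75/1.40 = 1.25 m/s; Fr₂ = V₂/√(g·y₂) = 0.337.
From the momentum equation (using Fr₂), y₁/y₂ = ½[√(1 + 8Fr₂²) − 1] = ½[√1.910 − 1] = 0.191.
y₁ = 0.191 × 1.40 = 0.267 m.

y₁ = 0.267 m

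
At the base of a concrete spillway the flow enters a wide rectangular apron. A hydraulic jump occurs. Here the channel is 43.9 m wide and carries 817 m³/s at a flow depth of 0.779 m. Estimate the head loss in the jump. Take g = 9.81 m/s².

ΔE = 20.5 m

q = Q/b = 817/43.9 = 18.6 m²/s; V₁ = q/y₁ = 23.9 m/s. Fr₁ = V₁/√(g·y₁) = 8.64.
Sequent-depth ratio: y₂/y₁ = ½[√(1 + 8Fr₁²) − 1] = ½[√598.5 − 1] = 11.7.
y₂ = 11.7 × 0.779 = 9.14 m.
V₂ = q/y₂ = 18.6/9.14 = 2.04 m/s. E₁ = y₁ + V₁²/2g = 29.9 m; E₂ = y₂ + V₂²/2g = 9.35 m. ΔE = E₁ − E₂ = 20.5 m.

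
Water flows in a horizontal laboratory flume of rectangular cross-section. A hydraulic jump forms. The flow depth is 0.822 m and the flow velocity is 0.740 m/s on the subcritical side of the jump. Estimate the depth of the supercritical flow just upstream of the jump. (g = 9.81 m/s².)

Fr₂ = V₂/√(g·y₂) = 0.740/√(9.81×0.822) = 0.261.
The Bélanger relation is symmetric: y₁/y₂ = ½[√(1 + 8Fr₂²) − 1] = ½[√1.543 − 1] = 0.121.
y₁ = 0.121 × 0.822 = 0.0996 m.

y₁ = 0.0996 m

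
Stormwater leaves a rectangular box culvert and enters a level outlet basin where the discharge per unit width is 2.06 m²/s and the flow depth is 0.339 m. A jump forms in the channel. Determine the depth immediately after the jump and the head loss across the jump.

y₂ = 1.44 m; ΔE = 0.679 m

V₁ = q/y₁ = 2.06/0.339 = 6.08 m/s. Fr₁ = V₁/√(g·y₁) = 6.08/√(9.81×0.339) = 3.33.
By Bélanger, y₂/y₁ = ½[√(1 + 8Fr₁²) − 1] = ½[√89.83 − 1] = 4.24.
y₂ = 4.24 × 0.339 = 1.44 m.
Head loss: ΔE = (y₂ − y₁)³/(4y₁y₂) = (1.44 − 0.339)³/(4×0.339×1.44) = 1.32/1.95 = 0.679 m.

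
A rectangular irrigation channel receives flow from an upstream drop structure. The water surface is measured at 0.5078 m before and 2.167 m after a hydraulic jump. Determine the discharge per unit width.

For a rectangular channel the momentum equation gives q² = ½·g·y₁·y₂·(y₁ + y₂) = ½×9.81×0.5078×2.167×2.675 = 14.44.
q = √14.44 = 3.800 m²/s.

q = 3.800 m²/s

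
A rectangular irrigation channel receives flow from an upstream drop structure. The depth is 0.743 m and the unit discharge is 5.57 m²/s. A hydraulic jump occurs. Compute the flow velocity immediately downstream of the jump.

V₁ = q/y₁ = 5.57/0.743 = 7.50 m/s. Fr₁ = V₁/√(g·y₁) = 7.50/√(9.81×0.743) = 2.78.
Sequent-depth ratio: y₂/y₁ = ½[√(1 + 8Fr₁²) − 1] = ½[√62.68 − 1] = 3.46.
y₂ = 3.46 × 0.743 = 2.57 m.
V₂ = q/y₂ = 5.57/2.57 = 2.17 m/s.

V₂ = 2.17 m/s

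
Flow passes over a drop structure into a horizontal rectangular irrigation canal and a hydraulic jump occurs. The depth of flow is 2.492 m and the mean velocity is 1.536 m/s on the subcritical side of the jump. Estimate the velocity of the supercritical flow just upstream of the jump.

Fr₂ = V₂/√(g·y₂) = 1.536/√(9.81×2.492) = 0.3107.
Applying the sequent-depth relation in reverse, y₁/y₂ = ½[√(1 + 8Fr₂²) − 1] = ½[√1.7721 − 1] = 0.1656.
y₁ = 0.1656 × 2.492 = 0.4127 m.
V₁ = q/y₁ = 3.828/0.4127 = 9.276 m/s.

V₁ = 9.276 m/s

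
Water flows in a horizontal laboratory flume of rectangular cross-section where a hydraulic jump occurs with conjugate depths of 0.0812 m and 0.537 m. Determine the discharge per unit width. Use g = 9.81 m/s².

q = 0.364 m²/s

For a rectangular channel the momentum equation gives q² = ½·g·y₁·y₂·(y₁ + y₂) = ½×9.81×0.0812×0.537×0.618 = 0.132.
q = √0.132 = 0.364 m²/s.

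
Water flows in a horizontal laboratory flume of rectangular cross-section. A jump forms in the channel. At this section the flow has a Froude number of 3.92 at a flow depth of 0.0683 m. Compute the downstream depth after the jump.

y₂ = 0.346 m

Fr₁ = 3.92 (given).
Conjugate-depth relation: y₂/y₁ = ½[√(1 + 8Fr₁²) − 1] = ½[√123.9 − 1] = 5.07.
y₂ = 5.07 × 0.0683 = 0.346 m.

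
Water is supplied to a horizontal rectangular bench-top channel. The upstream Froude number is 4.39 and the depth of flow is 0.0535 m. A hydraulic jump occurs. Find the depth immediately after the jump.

Fr₁ = 4.39 (given).
Conjugate-depth relation: y₂/y₁ = ½[√(1 + 8Fr₁²) − 1] = ½[√155.2 − 1] = 5.73.
y₂ = 5.73 × 0.0535 = 0.306 m.

y₂ = 0.306 m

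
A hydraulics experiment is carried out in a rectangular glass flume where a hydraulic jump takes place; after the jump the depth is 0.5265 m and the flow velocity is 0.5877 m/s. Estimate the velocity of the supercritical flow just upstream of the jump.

V₁ = 4.919 m/s

Fr₂ = V₂/√(g·y₂) = 0.5877/√(9.81×0.5265) = 0.2586.
Since the conjugate-depth ratio holds either way, y₁/y₂ = ½[√(1 + 8Fr₂²) − 1] = ½[√1.5350 − 1] = 0.1195.
y₁ = 0.1195 × 0.5265 = 0.06290 m.
V₁ = q/y₁ = 0.3094/0.06290 = 4.919 m/s.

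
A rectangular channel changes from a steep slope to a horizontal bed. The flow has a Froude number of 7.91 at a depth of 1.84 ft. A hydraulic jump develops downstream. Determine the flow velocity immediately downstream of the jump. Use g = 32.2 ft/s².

V₂ = 5.69 ft/s

Fr₁ = 7.91 (given).
By Bélanger, y₂/y₁ = ½[√(1 + 8Fr₁²) − 1] = ½[√501.5 − 1] = 10.7.
y₂ = 10.7 × 1.84 = 19.7 ft.
V₁ = Fr₁·√(g·y₁) = 7.91×√(32.2×1.84) = 60.9 ft/s; q = V₁·y₁ = 112 ft²/s.
V₂ = q/y₂ = 112/19.7 = 5.69 ft/s.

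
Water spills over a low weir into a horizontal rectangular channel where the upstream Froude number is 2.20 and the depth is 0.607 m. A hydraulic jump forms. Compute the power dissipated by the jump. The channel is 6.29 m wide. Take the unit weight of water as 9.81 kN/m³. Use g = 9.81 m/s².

Fr₁ = 2.20 (given).
Conjugate-depth relation: y₂/y₁ = ½[√(1 + 8Fr₁²) − 1] = ½[√39.72 − 1] = 2.65.
y₂ = 2.65 × 0.607 = 1.61 m.
V₁ = Fr₁·√(g·y₁) = 2.20×√(9.81×0.607) = 5.37 m/s; q = V₁·y₁ = 3.26 m²/s. V₂ = q/y₂ = 3.26/1.61 = 2.02 m/s. E₁ = y₁ + V₁²/2g = 2.08 m; E₂ = y₂ + V₂²/2g = 1.82 m. ΔE = E₁ − E₂ = 0.258 m.
Q = q·b = 3.26 × 6.29 = 20.5 m³/s. P = γ·Q·ΔE = 9.81 × 20.5 × 0.258 = 51.8 kW.

P = 51.8 kW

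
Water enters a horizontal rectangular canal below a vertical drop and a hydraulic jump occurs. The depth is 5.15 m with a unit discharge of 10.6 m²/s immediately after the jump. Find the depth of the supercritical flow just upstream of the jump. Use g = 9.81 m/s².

y₁ = 0.753 m

V₂ = q/y₂ = 10.6/5.15 = 2.06 m/s; Fr₂ = V₂/√(g·y₂) = 0.290.
The Bélanger relation is symmetric: y₁/y₂ = ½[√(1 + 8Fr₂²) − 1] = ½[√1.671 − 1] = 0.146.
y₁ = 0.146 × 5.15 = 0.753 m.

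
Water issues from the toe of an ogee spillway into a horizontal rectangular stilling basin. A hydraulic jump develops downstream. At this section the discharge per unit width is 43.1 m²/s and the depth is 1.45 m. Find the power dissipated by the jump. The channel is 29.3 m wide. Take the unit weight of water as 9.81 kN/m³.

V₁ = q/y₁ = 43.1/1.45 = 29.7 m/s. Fr₁ = V₁/√(g·y₁) = 29.7/√(9.81×1.45) = 7.88.
Bélanger equation: y₂/y₁ = ½[√(1 + 8Fr₁²) − 1] = ½[√497.9 − 1] = 10.7.
y₂ = 10.7 × 1.45 = 15.5 m.
Head loss: ΔE = (y₂ − y₁)³/(4y₁y₂) = (15.5 − 1.45)³/(4×1.45×15.5) = 2745/89.6 = 30.6 m.
Q = q·b = 43.1 × 29.3 = 1263 m³/s. P = γ·Q·ΔE = 9.81 × 1263 × 30.6 = 379491 kW.

P = 379491 kW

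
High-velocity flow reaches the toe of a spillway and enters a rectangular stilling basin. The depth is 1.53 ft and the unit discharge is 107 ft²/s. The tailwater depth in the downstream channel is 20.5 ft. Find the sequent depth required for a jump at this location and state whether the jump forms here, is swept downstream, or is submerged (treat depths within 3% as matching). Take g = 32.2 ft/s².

y₂ = 20.8 ft; the jump forms here

V₁ = q/y₁ = 107/1.53 = 69.9 ft/s. Fr₁ = V₁/√(g·y₁) = 69.9/√(32.2×1.53) = 9.96.
Sequent-depth ratio: y₂/y₁ = ½[√(1 + 8Fr₁²) − 1] = ½[√795.2 − 1] = 13.6.
y₂ = 13.6 × 1.53 = 20.8 ft.
Tailwater y_tw = 20.5 ft: y_tw ≈ y₂, so the jump forms here.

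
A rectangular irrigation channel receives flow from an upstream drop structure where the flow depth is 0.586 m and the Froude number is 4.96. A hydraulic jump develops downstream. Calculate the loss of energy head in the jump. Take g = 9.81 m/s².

ΔE = 3.80 m

Fr₁ = 4.96 (given).
Sequent-depth ratio: y₂/y₁ = ½[√(1 + 8Fr₁²) − 1] = ½[√197.8 − 1] = 6.53.
y₂ = 6.53 × 0.586 = 3.83 m.
Head loss: ΔE = (y₂ − y₁)³/(4y₁y₂) = (3.83 − 0.586)³/(4×0.586×3.83) = 34.1/8.97 = 3.80 m.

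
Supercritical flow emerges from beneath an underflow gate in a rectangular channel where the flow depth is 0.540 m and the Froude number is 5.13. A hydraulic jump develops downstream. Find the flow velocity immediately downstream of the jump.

Fr₁ = 5.13 (given).
Bélanger equation: y₂/y₁ = ½[√(1 + 8Fr₁²) − 1] = ½[√211.5 − 1] = 6.77.
y₂ = 6.77 × 0.540 = 3.66 m.
V₁ = Fr₁·√(g·y₁) = 5.13×√(9.81×0.540) = 11.8 m/s; q = V₁·y₁ = 6.38 m²/s.
V₂ = q/y₂ = 6.38/3.66 = 1.74 m/s.

V₂ = 1.74 m/s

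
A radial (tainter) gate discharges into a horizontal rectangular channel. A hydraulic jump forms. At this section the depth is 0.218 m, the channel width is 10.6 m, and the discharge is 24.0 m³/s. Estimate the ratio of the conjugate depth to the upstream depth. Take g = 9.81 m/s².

q = Q/b = 24.0/10.6 = 2.26 m²/s; V₁ = q/y₁ = 10.4 m/s. Fr₁ = V₁/√(g·y₁) = 7.10.
Sequent-depth ratio: y₂/y₁ = ½[√(1 + 8Fr₁²) − 1] = ½[√404.5 − 1] = 9.56.

y₂/y₁ = 9.56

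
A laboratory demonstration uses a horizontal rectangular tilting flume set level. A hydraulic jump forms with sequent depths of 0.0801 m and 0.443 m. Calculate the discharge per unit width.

For a rectangular channel the momentum equation gives q² = ½·g·y₁·y₂·(y₁ + y₂) = ½×9.81×0.0801×0.443×0.523 = 0.0910.
q = √0.0910 = 0.302 m²/s.

q = 0.302 m²/s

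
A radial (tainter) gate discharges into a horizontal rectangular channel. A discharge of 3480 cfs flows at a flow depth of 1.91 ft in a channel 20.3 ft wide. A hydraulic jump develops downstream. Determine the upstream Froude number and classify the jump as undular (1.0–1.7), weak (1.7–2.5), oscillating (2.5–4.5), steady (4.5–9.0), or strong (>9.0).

q = Q/b = 3480/20.3 = 171 ft²/s; V₁ = q/y₁ = 89.8 ft/s. Fr₁ = V₁/√(g·y₁) = 11.4.
Fr₁ = 11.4 lies in the strong range.

Fr₁ = 11.4; strong jump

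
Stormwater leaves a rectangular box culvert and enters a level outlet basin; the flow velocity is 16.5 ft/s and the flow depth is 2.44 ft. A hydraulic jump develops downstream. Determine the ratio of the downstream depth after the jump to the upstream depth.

y₂/y₁ = 2.18

Fr₁ = V₁/√(g·y₁) = 16.5/√(32.2×2.44) = 1.86.
By Bélanger, y₂/y₁ = ½[√(1 + 8Fr₁²) − 1] = ½[√28.72 − 1] = 2.18.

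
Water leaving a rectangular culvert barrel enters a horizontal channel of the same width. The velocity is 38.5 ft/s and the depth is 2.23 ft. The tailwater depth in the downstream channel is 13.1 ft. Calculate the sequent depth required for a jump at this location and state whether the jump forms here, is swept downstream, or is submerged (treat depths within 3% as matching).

y₂ = 13.3 ft; the jump forms here

Fr₁ = V₁/√(g·y₁) = 38.5/√(32.2×2.23) = 4.54.
Bélanger equation: y₂/y₁ = ½[√(1 + 8Fr₁²) − 1] = ½[√166.1 − 1] = 5.94.
y₂ = 5.94 × 2.23 = 13.3 ft.
Tailwater y_tw = 13.1 ft: y_tw ≈ y₂, so the jump forms here.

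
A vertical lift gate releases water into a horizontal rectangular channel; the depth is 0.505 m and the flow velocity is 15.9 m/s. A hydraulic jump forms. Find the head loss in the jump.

ΔE = 8.40 m

Fr₁ = V₁/√(g·y₁) = 15.9/√(9.81×0.505) = 7.14.
Bélanger equation: y₂/y₁ = ½[√(1 + 8Fr₁²) − 1] = ½[√409.2 − 1] = 9.61.
y₂ = 9.61 × 0.505 = 4.86 m.
Head loss: ΔE = (y₂ − y₁)³/(4y₁y₂) = (4.86 − 0.505)³/(4×0.505×4.86) = 82.3/9.81 = 8.40 m.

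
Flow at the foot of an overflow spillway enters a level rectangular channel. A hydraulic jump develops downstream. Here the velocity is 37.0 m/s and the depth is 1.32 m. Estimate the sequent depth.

Fr₁ = V₁/√(g·y₁) = 37.0/√(9.81×1.32) = 10.3.
Bélanger equation: y₂/y₁ = ½[√(1 + 8Fr₁²) − 1] = ½[√846.8 − 1] = 14.0.
y₂ = 14.0 × 1.32 = 18.5 m.

y₂ = 18.5 m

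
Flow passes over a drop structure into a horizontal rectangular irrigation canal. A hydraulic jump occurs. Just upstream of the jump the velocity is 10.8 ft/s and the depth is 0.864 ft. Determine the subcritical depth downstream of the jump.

y₂ = 2.11 ft

Fr₁ = V₁/√(g·y₁) = 10.8/√(32.2×0.864) = 2.05.
Sequent-depth ratio: y₂/y₁ = ½[√(1 + 8Fr₁²) − 1] = ½[√34.54 − 1] = 2.44.
y₂ = 2.44 × 0.864 = 2.11 ft.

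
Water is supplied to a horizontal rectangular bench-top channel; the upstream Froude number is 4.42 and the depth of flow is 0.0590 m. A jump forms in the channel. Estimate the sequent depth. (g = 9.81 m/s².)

y₂ = 0.340 m

Fr₁ = 4.42 (given).
Bélanger equation: y₂/y₁ = ½[√(1 + 8Fr₁²) − 1] = ½[√157.3 − 1] = 5.77.
y₂ = 5.77 × 0.0590 = 0.340 m.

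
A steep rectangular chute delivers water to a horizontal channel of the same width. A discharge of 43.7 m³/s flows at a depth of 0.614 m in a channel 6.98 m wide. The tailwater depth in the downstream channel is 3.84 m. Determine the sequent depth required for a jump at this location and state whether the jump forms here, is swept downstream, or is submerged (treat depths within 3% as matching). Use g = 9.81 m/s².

q = Q/b = 43.7/6.98 = 6.26 m²/s; V₁ = q/y₁ = 10.2 m/s. Fr₁ = V₁/√(g·y₁) = 4.15.
By Bélanger, y₂/y₁ = ½[√(1 + 8Fr₁²) − 1] = ½[√139.1 − 1] = 5.40.
y₂ = 5.40 × 0.614 = 3.31 m.
Tailwater y_tw = 3.84 m: y_tw > y₂, so the jump is submerged.

y₂ = 3.31 m; the jump is submerged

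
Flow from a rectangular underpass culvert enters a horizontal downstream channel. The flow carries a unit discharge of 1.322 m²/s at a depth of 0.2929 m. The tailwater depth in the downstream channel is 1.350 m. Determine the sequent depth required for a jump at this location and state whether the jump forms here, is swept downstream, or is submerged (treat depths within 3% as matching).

y₂ = 0.9662 m; the jump is submerged

V₁ = q/y₁ = 1.322/0.2929 = 4.513 m/s. Fr₁ = V₁/√(g·y₁) = 4.513/√(9.81×0.2929) = 2.663.
Bélanger equation: y₂/y₁ = ½[√(1 + 8Fr₁²) − 1] = ½[√57.719 − 1] = 3.299.
y₂ = 3.299 × 0.2929 = 0.9662 m.
Tailwater y_tw = 1.350 m: y_tw > y₂, so the jump is submerged.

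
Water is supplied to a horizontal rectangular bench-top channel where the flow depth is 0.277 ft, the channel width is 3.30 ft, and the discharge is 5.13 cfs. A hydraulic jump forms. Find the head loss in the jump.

ΔE = 0.0549 ft

q = Q/b = 5.13/3.30 = 1.55 ft²/s; V₁ = q/y₁ = 5.61 ft/s. Fr₁ = V₁/√(g·y₁) = 1.88.
From the momentum equation for a rectangular channel, y₂/y₁ = ½[√(1 + 8Fr₁²) − 1] = ½[√29.25 − 1] = 2.20.
y₂ = 2.20 × 0.277 = 0.611 ft.
V₂ = q/y₂ = 1.55/0.611 = 2.55 ft/s. E₁ = y₁ + V₁²/2g = 0.766 ft; E₂ = y₂ + V₂²/2g = 0.711 ft. ΔE = E₁ − E₂ = 0.0549 ft.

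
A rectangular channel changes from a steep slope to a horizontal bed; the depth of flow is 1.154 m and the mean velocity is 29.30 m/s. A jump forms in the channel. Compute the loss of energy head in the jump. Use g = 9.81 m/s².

ΔE = 30.95 m

Fr₁ = V₁/√(g·y₁) = 29.30/√(9.81×1.154) = 8.708.
From the momentum equation for a rectangular channel, y₂/y₁ = ½[√(1 + 8Fr₁²) − 1] = ½[√607.67 − 1] = 11.83.
y₂ = 11.83 × 1.154 = 13.65 m.
Head loss: ΔE = (y₂ − y₁)³/(4y₁y₂) = (13.65 − 1.154)³/(4×1.154×13.65) = 1950/62.99 = 30.95 m.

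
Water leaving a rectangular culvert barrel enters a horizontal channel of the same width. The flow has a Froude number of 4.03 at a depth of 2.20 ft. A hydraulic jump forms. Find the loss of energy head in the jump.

Fr₁ = 4.03 (given).
By Bélanger, y₂/y₁ = ½[√(1 + 8Fr₁²) − 1] = ½[√130.9 − 1] = 5.22.
y₂ = 5.22 × 2.20 = 11.5 ft.
V₁ = Fr₁·√(g·y₁) = 4.03×√(32.2×2.20) = 33.9 ft/s; q = V₁·y₁ = 74.6 ft²/s. V₂ = q/y₂ = 74.6/11.5 = 6.50 ft/s. E₁ = y₁ + V₁²/2g = 20.1 ft; E₂ = y₂ + V₂²/2g = 12.1 ft. ΔE = E₁ − E₂ = 7.92 ft.

ΔE = 7.92 ft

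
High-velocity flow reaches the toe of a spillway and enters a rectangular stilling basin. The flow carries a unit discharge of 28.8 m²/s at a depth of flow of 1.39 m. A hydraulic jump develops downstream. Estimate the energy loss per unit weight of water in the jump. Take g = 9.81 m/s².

ΔE = 12.5 m

V₁ = q/y₁ = 28.8/1.39 = 20.7 m/s. Fr₁ = V₁/√(g·y₁) = 20.7/√(9.81×1.39) = 5.61.
Conjugate-depth relation: y₂/y₁ = ½[√(1 + 8Fr₁²) − 1] = ½[√252.9 − 1] = 7.45.
y₂ = 7.45 × 1.39 = 10.4 m.
Head loss: ΔE = (y₂ − y₁)³/(4y₁y₂) = (10.4 − 1.39)³/(4×1.39×10.4) = 721/57.6 = 12.5 m.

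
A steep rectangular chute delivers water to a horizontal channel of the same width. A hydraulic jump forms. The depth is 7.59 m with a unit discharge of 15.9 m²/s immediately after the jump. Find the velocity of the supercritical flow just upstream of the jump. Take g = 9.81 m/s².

V₁ = 19.7 m/s

V₂ = q/y₂ = 15.9/7.59 = 2.09 m/s; Fr₂ = V₂/√(g·y₂) = 0.243.
Since the conjugate-depth ratio holds either way, y₁/y₂ = ½[√(1 + 8Fr₂²) − 1] = ½[√1.472 − 1] = 0.107.
y₁ = 0.107 × 7.59 = 0.809 m.
V₁ = q/y₁ = 15.9/0.809 = 19.7 m/s.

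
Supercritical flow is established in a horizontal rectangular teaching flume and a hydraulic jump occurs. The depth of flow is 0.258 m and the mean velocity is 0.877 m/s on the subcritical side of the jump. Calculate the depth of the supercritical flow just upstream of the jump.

Fr₂ = V₂/√(g·y₂) = 0.877/√(9.81×0.258) = 0.551.
Since the conjugate-depth ratio holds either way, y₁/y₂ = ½[√(1 + 8Fr₂²) − 1] = ½[√3.431 − 1] = 0.426.
y₁ = 0.426 × 0.258 = 0.110 m.

y₁ = 0.110 m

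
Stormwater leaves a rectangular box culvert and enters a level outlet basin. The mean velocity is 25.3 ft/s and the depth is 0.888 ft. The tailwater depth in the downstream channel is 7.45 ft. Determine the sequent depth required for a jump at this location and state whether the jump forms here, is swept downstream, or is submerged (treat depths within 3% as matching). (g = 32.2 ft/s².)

y₂ = 5.51 ft; the jump is submerged

Fr₁ = V₁/√(g·y₁) = 25.3/√(32.2×0.888) = 4.73.
From the momentum equation for a rectangular channel, y₂/y₁ = ½[√(1 + 8Fr₁²) − 1] = ½[√180.1 − 1] = 6.21.
y₂ = 6.21 × 0.888 = 5.51 ft.
Tailwater y_tw = 7.45 ft: y_tw > y₂, so the jump is submerged.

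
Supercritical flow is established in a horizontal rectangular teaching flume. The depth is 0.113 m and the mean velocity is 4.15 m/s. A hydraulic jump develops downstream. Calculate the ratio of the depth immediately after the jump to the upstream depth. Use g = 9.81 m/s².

Fr₁ = V₁/√(g·y₁) = 4.15/√(9.81×0.113) = 3.94.
From the momentum equation for a rectangular channel, y₂/y₁ = ½[√(1 + 8Fr₁²) − 1] = ½[√125.3 − 1] = 5.10.

y₂/y₁ = 5.10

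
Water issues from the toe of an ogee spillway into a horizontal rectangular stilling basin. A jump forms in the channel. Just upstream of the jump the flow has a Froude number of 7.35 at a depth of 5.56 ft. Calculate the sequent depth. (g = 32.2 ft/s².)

Fr₁ = 7.35 (given).
By Bélanger, y₂/y₁ = ½[√(1 + 8Fr₁²) − 1] = ½[√433.2 − 1] = 9.91.
y₂ = 9.91 × 5.56 = 55.1 ft.

y₂ = 55.1 ft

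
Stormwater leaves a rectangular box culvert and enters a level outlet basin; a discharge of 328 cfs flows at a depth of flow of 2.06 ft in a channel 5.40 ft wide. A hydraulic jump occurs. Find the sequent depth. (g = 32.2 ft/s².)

y₂ = 9.57 ft

q = Q/b = 328/5.40 = 60.7 ft²/s; V₁ = q/y₁ = 29.5 ft/s. Fr₁ = V₁/√(g·y₁) = 3.62.
Conjugate-depth relation: y₂/y₁ = ½[√(1 + 8Fr₁²) − 1] = ½[√105.9 − 1] = 4.64.
y₂ = 4.64 × 2.06 = 9.57 ft.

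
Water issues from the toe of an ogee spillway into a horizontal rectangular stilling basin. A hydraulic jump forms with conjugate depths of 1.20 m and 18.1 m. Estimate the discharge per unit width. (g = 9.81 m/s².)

For a rectangular channel the momentum equation gives q² = ½·g·y₁·y₂·(y₁ + y₂) = ½×9.81×1.20×18.1×19.3 = 2056.
q = √2056 = 45.3 m²/s.

q = 45.3 m²/s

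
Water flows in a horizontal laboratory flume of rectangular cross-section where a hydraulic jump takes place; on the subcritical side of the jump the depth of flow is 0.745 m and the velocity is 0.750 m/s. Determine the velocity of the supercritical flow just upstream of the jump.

V₁ = 5.53 m/s

Fr₂ = V₂/√(g·y₂) = 0.750/√(9.81×0.745) = 0.277.
The Bélanger relation is symmetric: y₁/y₂ = ½[√(1 + 8Fr₂²) − 1] = ½[√1.616 − 1] = 0.136.
y₁ = 0.136 × 0.745 = 0.101 m.
V₁ = q/y₁ = 0.559/0.101 = 5.53 m/s.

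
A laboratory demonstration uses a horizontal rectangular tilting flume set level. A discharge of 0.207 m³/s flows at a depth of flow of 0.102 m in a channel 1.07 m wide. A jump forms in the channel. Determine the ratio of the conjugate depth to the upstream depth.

y₂/y₁ = 2.23

q = Q/b = 0.207/1.07 = 0.193 m²/s; V₁ = q/y₁ = 1.90 m/s. Fr₁ = V₁/√(g·y₁) = 1.90.
Bélanger equation: y₂/y₁ = ½[√(1 + 8Fr₁²) − 1] = ½[√29.76 − 1] = 2.23.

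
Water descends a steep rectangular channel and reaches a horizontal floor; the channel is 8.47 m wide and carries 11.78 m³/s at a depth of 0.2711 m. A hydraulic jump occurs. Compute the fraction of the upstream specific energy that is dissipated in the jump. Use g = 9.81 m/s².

ΔE/E₁ = 0.279 (27.9%)

q = Q/b = 11.78/8.47 = 1.391 m²/s; V₁ = q/y₁ = 5.130 m/s. Fr₁ = V₁/√(g·y₁) = 3.146.
Sequent-depth ratio: y₂/y₁ = ½[√(1 + 8Fr₁²) − 1] = ½[√80.169 − 1] = 3.977.
y₂ = 3.977 × 0.2711 = 1.078 m.
E₁ = y₁ + V₁²/2g = 1.613 m. ΔE = (y₂ − y₁)³/(4y₁y₂) = 0.4496 m. ΔE/E₁ = 0.4496/1.613 = 0.279.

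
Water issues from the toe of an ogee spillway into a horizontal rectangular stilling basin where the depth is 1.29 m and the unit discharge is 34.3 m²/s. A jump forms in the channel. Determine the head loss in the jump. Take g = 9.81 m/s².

ΔE = 24.0 m

V₁ = q/y₁ = 34.3/1.29 = 26.6 m/s. Fr₁ = V₁/√(g·y₁) = 26.6/√(9.81×1.29) = 7.47.
Bélanger equation: y₂/y₁ = ½[√(1 + 8Fr₁²) − 1] = ½[√447.9 − 1] = 10.1.
y₂ = 10.1 × 1.29 = 13.0 m.
V₂ = q/y₂ = 34.3/13.0 = 2.64 m/s. E₁ = y₁ + V₁²/2g = 37.3 m; E₂ = y₂ + V₂²/2g = 13.4 m. ΔE = E₁ − E₂ = 24.0 m.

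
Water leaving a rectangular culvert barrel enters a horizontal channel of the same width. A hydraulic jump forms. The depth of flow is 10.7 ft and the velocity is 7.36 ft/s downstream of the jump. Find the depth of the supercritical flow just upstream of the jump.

y₁ = 2.69 ft

Fr₂ = V₂/√(g·y₂) = 7.36/√(32.2×10.7) = 0.397.
The Bélanger relation is symmetric: y₁/y₂ = ½[√(1 + 8Fr₂²) − 1] = ½[√2.258 − 1] = 0.251.
y₁ = 0.251 × 10.7 = 2.69 ft.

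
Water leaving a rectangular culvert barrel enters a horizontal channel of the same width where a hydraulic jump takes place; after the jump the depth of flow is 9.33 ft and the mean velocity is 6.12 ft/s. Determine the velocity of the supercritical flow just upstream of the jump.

Fr₂ = V₂/√(g·y₂) = 6.12/√(32.2×9.33) = 0.353.
Since the conjugate-depth ratio holds either way, y₁/y₂ = ½[√(1 + 8Fr₂²) − 1] = ½[√1.997 − 1] = 0.207.
y₁ = 0.207 × 9.33 = 1.93 ft.
V₁ = q/y₁ = 57.1/1.93 = 29.6 ft/s.

V₁ = 29.6 ft/s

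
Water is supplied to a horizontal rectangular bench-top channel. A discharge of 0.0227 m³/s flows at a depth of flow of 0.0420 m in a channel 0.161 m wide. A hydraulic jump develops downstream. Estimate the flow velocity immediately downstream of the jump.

q = Q/b = 0.0227/0.161 = 0.141 m²/s; V₁ = q/y₁ = 3.36 m/s. Fr₁ = V₁/√(g·y₁) = 5.23.
Sequent-depth ratio: y₂/y₁ = ½[√(1 + 8Fr₁²) − 1] = ½[√219.8 − 1] = 6.91.
y₂ = 6.91 × 0.0420 = 0.290 m.
V₂ = q/y₂ = 0.141/0.290 = 0.486 m/s.

V₂ = 0.486 m/s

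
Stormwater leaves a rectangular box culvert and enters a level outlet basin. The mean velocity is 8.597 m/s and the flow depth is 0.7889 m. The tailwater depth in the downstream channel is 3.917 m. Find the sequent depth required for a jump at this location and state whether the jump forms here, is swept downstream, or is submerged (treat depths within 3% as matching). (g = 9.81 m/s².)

y₂ = 3.076 m; the jump is submerged

Fr₁ = V₁/√(g·y₁) = 8.597/√(9.81×0.7889) = 3.090.
Sequent-depth ratio: y₂/y₁ = ½[√(1 + 8Fr₁²) − 1] = ½[√77.400 − 1] = 3.899.
y₂ = 3.899 × 0.7889 = 3.076 m.
Tailwater y_tw = 3.917 m: y_tw > y₂, so the jump is submerged.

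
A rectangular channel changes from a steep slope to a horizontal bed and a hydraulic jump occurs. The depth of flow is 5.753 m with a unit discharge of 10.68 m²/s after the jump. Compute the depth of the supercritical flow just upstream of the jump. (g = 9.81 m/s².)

y₁ = 0.6330 m

V₂ = q/y₂ = 10.68/5.753 = 1.856 m/s; Fr₂ = V₂/√(g·y₂) = 0.2471.
From the momentum equation (using Fr₂), y₁/y₂ = ½[√(1 + 8Fr₂²) − 1] = ½[√1.4885 − 1] = 0.1100.
y₁ = 0.1100 × 5.753 = 0.6330 m.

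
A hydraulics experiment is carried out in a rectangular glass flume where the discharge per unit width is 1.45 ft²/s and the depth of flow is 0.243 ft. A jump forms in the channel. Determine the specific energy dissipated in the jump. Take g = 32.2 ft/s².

V₁ = q/y₁ = 1.45/0.243 = 5.97 ft/s. Fr₁ = V₁/√(g·y₁) = 5.97/√(32.2×0.243) = 2.13.
Bélanger equation: y₂/y₁ = ½[√(1 + 8Fr₁²) − 1] = ½[√37.40 − 1] = 2.56.
y₂ = 2.56 × 0.243 = 0.622 ft.
V₂ = q/y₂ = 1.45/0.622 = 2.33 ft/s. E₁ = y₁ + V₁²/2g = 0.796 ft; E₂ = y₂ + V₂²/2g = 0.706 ft. ΔE = E₁ − E₂ = 0.0898 ft.

ΔE = 0.0898 ft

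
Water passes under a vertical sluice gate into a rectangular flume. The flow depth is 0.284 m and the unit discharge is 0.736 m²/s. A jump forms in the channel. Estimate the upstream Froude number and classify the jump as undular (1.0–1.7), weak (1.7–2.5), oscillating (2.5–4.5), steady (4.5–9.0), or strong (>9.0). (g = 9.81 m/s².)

Fr₁ = 1.55; undular jump

V₁ = q/y₁ = 0.736/0.284 = 2.59 m/s. Fr₁ = V₁/√(g·y₁) = 2.59/√(9.81×0.284) = 1.55.
Fr₁ = 1.55 lies in the undular range.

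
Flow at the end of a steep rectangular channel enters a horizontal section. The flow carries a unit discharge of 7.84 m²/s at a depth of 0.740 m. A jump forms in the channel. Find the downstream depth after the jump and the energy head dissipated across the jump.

V₁ = q/y₁ = 7.84/0.740 = 10.6 m/s. Fr₁ = V₁/√(g·y₁) = 10.6/√(9.81×0.740) = 3.93.
Sequent-depth ratio: y₂/y₁ = ½[√(1 + 8Fr₁²) − 1] = ½[√124.7 − 1] = 5.08.
y₂ = 5.08 × 0.740 = 3.76 m.
V₂ = q/y₂ = 7.84/3.76 = 2.08 m/s. E₁ = y₁ + V₁²/2g = 6.46 m; E₂ = y₂ + V₂²/2g = 3.98 m. ΔE = E₁ − E₂ = 2.48 m.

y₂ = 3.76 m; ΔE = 2.48 m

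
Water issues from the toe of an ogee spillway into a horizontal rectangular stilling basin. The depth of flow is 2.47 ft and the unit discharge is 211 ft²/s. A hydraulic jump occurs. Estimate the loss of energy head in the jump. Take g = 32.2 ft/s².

V₁ = q/y₁ = 211/2.47 = 85.4 ft/s. Fr₁ = V₁/√(g·y₁) = 85.4/√(32.2×2.47) = 9.58.
Bélanger equation: y₂/y₁ = ½[√(1 + 8Fr₁²) − 1] = ½[√735.0 − 1] = 13.1.
y₂ = 13.1 × 2.47 = 32.2 ft.
Head loss: ΔE = (y₂ − y₁)³/(4y₁y₂) = (32.2 − 2.47)³/(4×2.47×32.2) = 26403/319 = 82.9 ft.

ΔE = 82.9 ft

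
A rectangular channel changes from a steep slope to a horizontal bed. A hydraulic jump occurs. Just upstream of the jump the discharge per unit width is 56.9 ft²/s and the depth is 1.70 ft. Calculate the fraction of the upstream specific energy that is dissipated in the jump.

ΔE/E₁ = 0.447 (44.7%)

V₁ = q/y₁ = 56.9/1.70 = 33.5 ft/s. Fr₁ = V₁/√(g·y₁) = 33.5/√(32.2×1.70) = 4.52.
Conjugate-depth relation: y₂/y₁ = ½[√(1 + 8Fr₁²) − 1] = ½[√164.7 − 1] = 5.92.
y₂ = 5.92 × 1.70 = 10.1 ft.
E₁ = y₁ + V₁²/2g = 19.1 ft. ΔE = (y₂ − y₁)³/(4y₁y₂) = 8.54 ft. ΔE/E₁ = 8.54/19.1 = 0.447.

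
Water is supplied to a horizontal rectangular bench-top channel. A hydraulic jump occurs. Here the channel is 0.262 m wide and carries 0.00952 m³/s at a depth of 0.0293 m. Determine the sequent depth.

q = Q/b = 0.00952/0.262 = 0.0363 m²/s; V₁ = q/y₁ = 1.24 m/s. Fr₁ = V₁/√(g·y₁) = 2.31.
From the momentum equation for a rectangular channel, y₂/y₁ = ½[√(1 + 8Fr₁²) − 1] = ½[√43.80 − 1] = 2.81.
y₂ = 2.81 × 0.0293 = 0.0823 m.

y₂ = 0.0823 m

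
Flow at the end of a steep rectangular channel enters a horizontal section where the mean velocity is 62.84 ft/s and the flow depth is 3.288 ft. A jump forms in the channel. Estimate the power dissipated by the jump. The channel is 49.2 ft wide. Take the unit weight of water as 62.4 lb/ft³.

P = 42536 hp

Fr₁ = V₁/√(g·y₁) = 62.84/√(32.2×3.288) = 6.107.
Bélanger equation: y₂/y₁ = ½[√(1 + 8Fr₁²) − 1] = ½[√299.38 − 1] = 8.151.
y₂ = 8.151 × 3.288 = 26.80 ft.
q = V₁·y₁ = 62.84 × 3.288 = 206.6 ft²/s. V₂ = q/y₂ = 206.6/26.80 = 7.709 ft/s. E₁ = y₁ + V₁²/2g = 64.61 ft; E₂ = y₂ + V₂²/2g = 27.72 ft. ΔE = E₁ − E₂ = 36.88 ft.
Q = q·b = 206.6 × 49.2 = 10166 cfs. P = γ·Q·ΔE/550 = 62.4 × 10166 × 36.88 / 550 = 42536 hp.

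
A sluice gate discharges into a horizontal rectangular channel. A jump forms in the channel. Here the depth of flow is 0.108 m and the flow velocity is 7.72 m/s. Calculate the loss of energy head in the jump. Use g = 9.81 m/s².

ΔE = 2.02 m

Fr₁ = V₁/√(g·y₁) = 7.72/√(9.81×0.108) = 7.50.
Sequent-depth ratio: y₂/y₁ = ½[√(1 + 8Fr₁²) − 1] = ½[√451.0 − 1] = 10.1.
y₂ = 10.1 × 0.108 = 1.09 m.
q = V₁·y₁ = 7.72 × 0.108 = 0.834 m²/s. V₂ = q/y₂ = 0.834/1.09 = 0.763 m/s. E₁ = y₁ + V₁²/2g = 3.15 m; E₂ = y₂ + V₂²/2g = 1.12 m. ΔE = E₁ − E₂ = 2.02 m.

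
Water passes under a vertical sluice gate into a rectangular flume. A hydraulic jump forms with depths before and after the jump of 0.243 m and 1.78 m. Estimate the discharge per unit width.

For a rectangular channel the momentum equation gives q² = ½·g·y₁·y₂·(y₁ + y₂) = ½×9.81×0.243×1.78×2.02 = 4.29.
q = √4.29 = 2.07 m²/s.

q = 2.07 m²/s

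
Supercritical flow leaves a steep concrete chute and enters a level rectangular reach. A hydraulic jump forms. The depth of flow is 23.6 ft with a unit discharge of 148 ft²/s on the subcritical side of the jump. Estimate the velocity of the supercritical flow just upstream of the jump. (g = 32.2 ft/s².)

V₂ = q/y₂ = 148/23.6 = 6.27 ft/s; Fr₂ = V₂/√(g·y₂) = 0.227.
From the momentum equation (using Fr₂), y₁/y₂ = ½[√(1 + 8Fr₂²) − 1] = ½[√1.414 − 1] = 0.0946.
y₁ = 0.0946 × 23.6 = 2.23 ft.
V₁ = q/y₁ = 148/2.23 = 66.3 ft/s.

V₁ = 66.3 ft/s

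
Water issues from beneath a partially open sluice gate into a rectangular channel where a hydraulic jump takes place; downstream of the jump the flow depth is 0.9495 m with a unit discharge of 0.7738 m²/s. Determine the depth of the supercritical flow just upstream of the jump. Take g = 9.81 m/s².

V₂ = q/y₂ = 0.7738/0.9495 = 0.8150 m/s; Fr₂ = V₂/√(g·y₂) = 0.2670.
The Bélanger relation is symmetric: y₁/y₂ = ½[√(1 + 8Fr₂²) − 1] = ½[√1.5704 − 1] = 0.1266.
y₁ = 0.1266 × 0.9495 = 0.1202 m.

y₁ = 0.1202 m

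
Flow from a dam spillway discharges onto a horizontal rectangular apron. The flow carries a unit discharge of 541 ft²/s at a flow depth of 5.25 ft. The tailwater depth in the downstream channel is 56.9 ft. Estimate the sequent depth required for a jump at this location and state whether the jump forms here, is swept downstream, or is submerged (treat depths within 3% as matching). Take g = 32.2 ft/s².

y₂ = 56.3 ft; the jump forms here

V₁ = q/y₁ = 541/5.25 = 103 ft/s. Fr₁ = V₁/√(g·y₁) = 103/√(32.2×5.25) = 7.93.
By Bélanger, y₂/y₁ = ½[√(1 + 8Fr₁²) − 1] = ½[√503.5 − 1] = 10.7.
y₂ = 10.7 × 5.25 = 56.3 ft.
Tailwater y_tw = 56.9 ft: y_tw ≈ y₂, so the jump forms here.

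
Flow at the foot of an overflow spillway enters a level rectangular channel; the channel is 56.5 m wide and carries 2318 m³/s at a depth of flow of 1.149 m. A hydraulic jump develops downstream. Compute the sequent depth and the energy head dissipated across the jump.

q = Q/b = 2318/56.5 = 41.03 m²/s; V₁ = q/y₁ = 35.71 m/s. Fr₁ = V₁/√(g·y₁) = 10.64.
From the momentum equation for a rectangular channel, y₂/y₁ = ½[√(1 + 8Fr₁²) − 1] = ½[√905.88 − 1] = 14.55.
y₂ = 14.55 × 1.149 = 16.72 m.
V₂ = q/y₂ = 41.03/16.72 = 2.454 m/s. E₁ = y₁ + V₁²/2g = 66.13 m; E₂ = y₂ + V₂²/2g = 17.02 m. ΔE = E₁ − E₂ = 49.11 m.

y₂ = 16.72 m; ΔE = 49.11 m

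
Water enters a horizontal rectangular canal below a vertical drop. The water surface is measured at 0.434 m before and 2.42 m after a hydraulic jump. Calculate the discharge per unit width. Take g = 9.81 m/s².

q = 3.83 m²/s

For a rectangular channel the momentum equation gives q² = ½·g·y₁·y₂·(y₁ + y₂) = ½×9.81×0.434×2.42×2.85 = 14.7.
q = √14.7 = 3.83 m²/s.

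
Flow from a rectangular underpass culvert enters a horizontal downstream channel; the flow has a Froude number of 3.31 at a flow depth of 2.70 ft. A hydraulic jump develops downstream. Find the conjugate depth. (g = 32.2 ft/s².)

y₂ = 11.4 ft

Fr₁ = 3.31 (given).
Conjugate-depth relation: y₂/y₁ = ½[√(1 + 8Fr₁²) − 1] = ½[√88.65 − 1] = 4.21.
y₂ = 4.21 × 2.70 = 11.4 ft.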